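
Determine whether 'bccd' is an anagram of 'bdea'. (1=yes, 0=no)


Sort characters of 'bccd': 'bccd'
Sort characters of 'bdea': 'abde'
Sorted forms differ -> they are NOT anagrams
Result: 0

0


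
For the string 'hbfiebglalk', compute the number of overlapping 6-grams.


String 'hbfiebglalk' has length L = 11.
Number of overlapping n-grams = L - n + 1
Substituting: 11 - 6 + 1 = 6

6


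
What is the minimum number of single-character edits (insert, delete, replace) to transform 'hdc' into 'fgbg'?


Building DP table for s1='hdc' (len 3) and s2='fgbg' (len 4):
       f  g  b  g
    0  1  2  3  4
  h 1  1  2  3  4
  d 2  2  2  3  4
  c 3  3  3  3  4
Edit distance = dp[3][4] = 4

4


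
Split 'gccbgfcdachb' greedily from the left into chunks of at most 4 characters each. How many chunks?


'gccbgfcdachb' has 12 characters.
Chunking with max size 4:
  Chunk 1: 'gccb' (positions 0-3)
  Chunk 2: 'gfcd' (positions 4-7)
  Chunk 3: 'achb' (positions 8-11)
Total chunks: ceil(12 / 4) = 3

3


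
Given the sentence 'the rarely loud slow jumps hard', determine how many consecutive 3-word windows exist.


Word trigrams from [6] words:
  Trigram 1: (the rarely loud)
  Trigram 2: (rarely loud slow)
  Trigram 3: (loud slow jumps)
  Trigram 4: (slow jumps hard)
Total word trigrams: 6 - 2 = 4

4


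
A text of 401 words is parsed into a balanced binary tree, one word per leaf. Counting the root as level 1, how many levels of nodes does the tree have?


In a balanced binary tree with n leaves the deepest leaf is ceil(log2(n)) edges below the root,
so counting node levels inclusive of root and leaves gives ceil(log2(n)) + 1 levels.
log2(401) = 8.6475
ceil(8.6475) = 9
levels = 9 + 1 = 10

10


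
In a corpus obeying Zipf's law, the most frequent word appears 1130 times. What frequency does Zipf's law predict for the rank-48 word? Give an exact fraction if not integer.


Zipf's law: freq(rank) = f1 / rank
f1 = 1130, rank = 48
freq = 1130 / 48
GCD(1130, 48) = 2
Simplified: 565/24

565/24


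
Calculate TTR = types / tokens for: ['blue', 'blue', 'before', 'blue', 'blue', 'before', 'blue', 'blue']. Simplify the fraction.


Tokens: 8
Unique types: ('before', 'blue') = 2
TTR = 2/8
Simplify: divide both by 2 -> 1/4
TTR = 1/4

1/4


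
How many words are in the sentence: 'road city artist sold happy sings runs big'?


Counting words by splitting on spaces:
  Word 1: 'road'
  Word 2: 'city'
  Word 3: 'artist'
  Word 4: 'sold'
  Word 5: 'happy'
  Word 6: 'sings'
  Word 7: 'runs'
  Word 8: 'big'
Total words: 8

8


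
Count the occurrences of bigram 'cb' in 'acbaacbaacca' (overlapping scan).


Scanning 'acbaacbaacca' for bigram 'cb':
  Position 0: 'ac' -> no
  Position 1: 'cb' -> MATCH
  Position 2: 'ba' -> no
  Position 3: 'aa' -> no
  Position 4: 'ac' -> no
  Position 5: 'cb' -> MATCH
  Position 6: 'ba' -> no
  Position 7: 'aa' -> no
  Position 8: 'ac' -> no
  Position 9: 'cc' -> no
  Position 10: 'ca' -> no
Total matches: 2

2


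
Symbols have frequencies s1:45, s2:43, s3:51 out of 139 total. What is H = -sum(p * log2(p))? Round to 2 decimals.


Computing entropy H = -sum(p_i * log2(p_i)):
  s1: p = 45/139 = 0.3237, -p*log2(p) = 0.5268
  s2: p = 43/139 = 0.3094, -p*log2(p) = 0.5236
  s3: p = 51/139 = 0.3669, -p*log2(p) = 0.5307
H = sum of terms = 1.5811
Rounded to 2 decimals: 1.58

1.58


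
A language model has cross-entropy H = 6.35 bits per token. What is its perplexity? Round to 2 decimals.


Perplexity formula: PP = 2^H
H = 6.35
PP = 2^6.35
Decompose: 2^6.35 = 2^6 * 2^0.35
2^6 = 64, 2^0.35 ~ 1.2745606
PP ~ 64 * 1.2745606 = 81.5718784
Rounded to 2 decimals: 81.57

81.57


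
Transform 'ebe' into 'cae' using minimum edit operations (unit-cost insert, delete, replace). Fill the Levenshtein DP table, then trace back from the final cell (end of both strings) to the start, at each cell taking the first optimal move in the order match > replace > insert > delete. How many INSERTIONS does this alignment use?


Edit distance = 2. Backtracking from cell (3, 3) with preference match > replace > insert > delete,
then listing the resulting alignment 'ebe' -> 'cae' left to right:
  Step 1: replace e->c
  Step 2: replace b->a
  Step 3: keep 'e'
Total insertions: 0

0


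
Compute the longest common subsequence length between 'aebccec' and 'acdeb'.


DP table for LCS of 'aebccec' and 'acdeb':
       a  c  d  e  b
    0  0  0  0  0  0
  a 0  1  1  1  1  1
  e 0  1  1  1  2  2
  b 0  1  1  1  2  3
  c 0  1  2  2  2  3
  c 0  1  2  2  2  3
  e 0  1  2  2  3  3
  c 0  1  2  2  3  3
LCS: 'aeb'
LCS length = 3

3


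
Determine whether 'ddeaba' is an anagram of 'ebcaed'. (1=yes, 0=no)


Sort characters of 'ddeaba': 'aabdde'
Sort characters of 'ebcaed': 'abcdee'
Sorted forms differ -> they are NOT anagrams
Result: 0

0


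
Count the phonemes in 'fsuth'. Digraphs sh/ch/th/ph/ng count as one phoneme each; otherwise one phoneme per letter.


Parsing 'fsuth' greedily, digraphs first:
  'f' -> consonant phoneme (phonemes so far: 1)
  's' -> consonant phoneme (phonemes so far: 2)
  'u' -> vowel phoneme (phonemes so far: 3)
  'th' -> digraph (1 consonant phoneme) (phonemes so far: 4)
Total phonemes: 4

4


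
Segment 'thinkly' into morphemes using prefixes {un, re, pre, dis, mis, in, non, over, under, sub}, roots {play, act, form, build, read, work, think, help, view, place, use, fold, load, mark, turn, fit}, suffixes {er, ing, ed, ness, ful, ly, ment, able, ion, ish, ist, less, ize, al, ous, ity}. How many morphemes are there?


Segmenting 'thinkly' against the inventory:
  'think' -> root (morpheme 1)
  'ly' -> suffix (morpheme 2)
Total morphemes: 2

2


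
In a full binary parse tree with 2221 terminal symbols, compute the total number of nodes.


Leaf nodes (terminals): 2221
Internal nodes = n - 1 = 2221 - 1 = 2220
Total = leaves + internal = 2221 + 2220 = 4441

4441


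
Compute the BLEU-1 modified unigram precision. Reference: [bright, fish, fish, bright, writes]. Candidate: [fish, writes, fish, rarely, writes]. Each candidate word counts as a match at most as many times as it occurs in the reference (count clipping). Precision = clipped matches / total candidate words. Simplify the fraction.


Reference word counts: {'bright': 2, 'fish': 2, 'writes': 1}
Checking each candidate word (with clipping):
  'fish' -> in reference (ref count 2, used 1/2) -> match (matches: 1)
  'writes' -> in reference (ref count 1, used 1/1) -> match (matches: 2)
  'fish' -> in reference (ref count 2, used 2/2) -> match (matches: 3)
  'rarely' -> not in reference -> no match (matches: 3)
  'writes' -> ref count 1 already used up (1/1) -> clipped, no match (matches: 3)
Clipped matches: 3, Candidate length: 5
Precision = 3/5

3/5


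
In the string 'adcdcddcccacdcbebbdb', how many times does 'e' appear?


Scanning 'adcdcddcccacdcbebbdb' for 'e':
  Position 15: 'e' -> MATCH (count: 1)
Total occurrences of 'e': 1

1


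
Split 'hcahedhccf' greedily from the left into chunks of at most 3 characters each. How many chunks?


'hcahedhccf' has 10 characters.
Chunking with max size 3:
  Chunk 1: 'hca' (positions 0-2)
  Chunk 2: 'hed' (positions 3-5)
  Chunk 3: 'hcc' (positions 6-8)
  Chunk 4: 'f' (positions 9-9)
Total chunks: ceil(10 / 3) = 4

4


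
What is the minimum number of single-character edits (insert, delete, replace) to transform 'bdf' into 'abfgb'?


Building DP table for s1='bdf' (len 3) and s2='abfgb' (len 5):
       a  b  f  g  b
    0  1  2  3  4  5
  b 1  1  1  2  3  4
  d 2  2  2  2  3  4
  f 3  3  3  2  3  4
Edit distance = dp[3][5] = 4

4


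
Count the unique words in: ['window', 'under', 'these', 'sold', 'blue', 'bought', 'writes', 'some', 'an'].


Listing all tokens and tracking unique types:
  Token 1: 'window' -> NEW (unique so far: 1)
  Token 2: 'under' -> NEW (unique so far: 2)
  Token 3: 'these' -> NEW (unique so far: 3)
  Token 4: 'sold' -> NEW (unique so far: 4)
  Token 5: 'blue' -> NEW (unique so far: 5)
  Token 6: 'bought' -> NEW (unique so far: 6)
  Token 7: 'writes' -> NEW (unique so far: 7)
  Token 8: 'some' -> NEW (unique so far: 8)
  Token 9: 'an' -> NEW (unique so far: 9)
Unique types: ('an', 'blue', 'bought', 'sold', 'some', 'these', 'under', 'window', 'writes')
Vocabulary size: 9

9


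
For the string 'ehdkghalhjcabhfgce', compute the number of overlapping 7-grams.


String 'ehdkghalhjcabhfgce' has length L = 18.
Number of overlapping n-grams = L - n + 1
Substituting: 18 - 7 + 1 = 12

12


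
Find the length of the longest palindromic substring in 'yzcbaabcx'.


Scanning 'yzcbaabcx' for palindromic substrings.
Substring at positions 2-7: 'cbaabc'.
Check: reverse('cbaabc') = 'cbaabc' -> palindrome confirmed.
Neighbouring characters ('z' / 'x') break symmetry, so it cannot extend further.
No longer palindromic substring exists; longest length = 6

6


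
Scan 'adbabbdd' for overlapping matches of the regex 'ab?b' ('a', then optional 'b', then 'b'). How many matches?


Pattern: ab?b means 'a', then optional 'b', then 'b'.
Scanning 'adbabbdd' position-by-position:
  Pos 0: window 'adb' -> no
  Pos 1: window 'dba' -> no
  Pos 2: window 'bab' -> no
  Pos 3: window 'abb' -> MATCH
  Pos 4: window 'bbd' -> no
  Pos 5: window 'bdd' -> no
  Pos 6: window 'dd' -> no
  Pos 7: window 'd' -> no
Total matches: 1

1


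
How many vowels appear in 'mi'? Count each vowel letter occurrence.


Scanning each character of 'mi':
  Position 1: 'm' -> consonant (running count: 0)
  Position 2: 'i' -> vowel (running count: 1)
Total vowels: 1

1


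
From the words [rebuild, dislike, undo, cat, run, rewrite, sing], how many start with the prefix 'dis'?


Checking each word for prefix 'dis':
  'rebuild' -> no (count: 0)
  'dislike' -> YES, starts with 'dis' (count: 1)
  'undo' -> no (count: 1)
  'cat' -> no (count: 1)
  'run' -> no (count: 1)
  'rewrite' -> no (count: 1)
  'sing' -> no (count: 1)
Total with prefix 'dis': 1

1


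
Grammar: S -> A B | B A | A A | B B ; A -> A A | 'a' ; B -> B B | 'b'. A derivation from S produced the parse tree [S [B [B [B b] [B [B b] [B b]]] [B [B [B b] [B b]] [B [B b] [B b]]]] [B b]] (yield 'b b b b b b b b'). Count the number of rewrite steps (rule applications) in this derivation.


Every bracketed nonterminal node [X ...] in the tree is produced by exactly one rule application.
Reading the tree off as a leftmost derivation:
  Step 1: S  =>  B B   (applied S -> B B)
  Step 2: B B  =>  B B B   (applied B -> B B)
  Step 3: B B B  =>  B B B B   (applied B -> B B)
  Step 4: B B B B  =>  b B B B   (applied B -> b)
  Step 5: b B B B  =>  b B B B B   (applied B -> B B)
  Step 6: b B B B B  =>  b b B B B   (applied B -> b)
  Step 7: b b B B B  =>  b b b B B   (applied B -> b)
  Step 8: b b b B B  =>  b b b B B B   (applied B -> B B)
  Step 9: b b b B B B  =>  b b b B B B B   (applied B -> B B)
  Step 10: b b b B B B B  =>  b b b b B B B   (applied B -> b)
  Step 11: b b b b B B B  =>  b b b b b B B   (applied B -> b)
  Step 12: b b b b b B B  =>  b b b b b B B B   (applied B -> B B)
  Step 13: b b b b b B B B  =>  b b b b b b B B   (applied B -> b)
  Step 14: b b b b b b B B  =>  b b b b b b b B   (applied B -> b)
  Step 15: b b b b b b b B  =>  b b b b b b b b   (applied B -> b)
Final yield: b b b b b b b b
Total rewrite steps: 15

15


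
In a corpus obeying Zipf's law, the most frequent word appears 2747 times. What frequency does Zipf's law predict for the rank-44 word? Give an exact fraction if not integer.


Zipf's law: freq(rank) = f1 / rank
f1 = 2747, rank = 44
freq = 2747 / 44
GCD(2747, 44) = 1
Simplified: 2747/44

2747/44


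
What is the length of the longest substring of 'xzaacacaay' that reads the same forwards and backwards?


Scanning 'xzaacacaay' for palindromic substrings.
Substring at positions 2-8: 'aacacaa'.
Check: reverse('aacacaa') = 'aacacaa' -> palindrome confirmed.
Neighbouring characters ('z' / 'y') break symmetry, so it cannot extend further.
No longer palindromic substring exists; longest length = 7

7


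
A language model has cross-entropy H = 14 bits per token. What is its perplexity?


Perplexity formula: PP = 2^H
H = 14
PP = 2^14
PP = 2^14 = 16384

16384


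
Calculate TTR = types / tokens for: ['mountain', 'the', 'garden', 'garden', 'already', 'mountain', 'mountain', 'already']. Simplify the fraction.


Tokens: 8
Unique types: ('already', 'garden', 'mountain', 'the') = 4
TTR = 4/8
Simplify: divide both by 4 -> 1/2
TTR = 1/2

1/2


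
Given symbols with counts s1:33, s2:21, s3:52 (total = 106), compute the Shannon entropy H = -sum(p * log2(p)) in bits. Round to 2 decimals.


Computing entropy H = -sum(p_i * log2(p_i)):
  s1: p = 33/106 = 0.3113, -p*log2(p) = 0.5241
  s2: p = 21/106 = 0.1981, -p*log2(p) = 0.4627
  s3: p = 52/106 = 0.4906, -p*log2(p) = 0.5040
H = sum of terms = 1.4908
Rounded to 2 decimals: 1.49

1.49


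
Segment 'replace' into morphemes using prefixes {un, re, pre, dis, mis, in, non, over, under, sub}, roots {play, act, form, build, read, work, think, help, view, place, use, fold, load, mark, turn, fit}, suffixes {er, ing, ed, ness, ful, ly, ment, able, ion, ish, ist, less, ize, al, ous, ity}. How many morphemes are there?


Segmenting 'replace' against the inventory:
  're' -> prefix (morpheme 1)
  'place' -> root (morpheme 2)
Total morphemes: 2

2


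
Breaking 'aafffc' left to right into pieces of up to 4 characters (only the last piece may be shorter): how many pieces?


'aafffc' has 6 characters.
Chunking with max size 4:
  Chunk 1: 'aaff' (positions 0-3)
  Chunk 2: 'fc' (positions 4-5)
Total chunks: ceil(6 / 4) = 2

2


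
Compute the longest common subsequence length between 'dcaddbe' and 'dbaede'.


DP table for LCS of 'dcaddbe' and 'dbaede':
       d  b  a  e  d  e
    0  0  0  0  0  0  0
  d 0  1  1  1  1  1  1
  c 0  1  1  1  1  1  1
  a 0  1  1  2  2  2  2
  d 0  1  1  2  2  3  3
  d 0  1  1  2  2  3  3
  b 0  1  2  2  2  3  3
  e 0  1  2  2  3  3  4
LCS: 'dade'
LCS length = 4

4


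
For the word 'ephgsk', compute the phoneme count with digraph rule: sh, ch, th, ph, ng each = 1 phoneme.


Parsing 'ephgsk' greedily, digraphs first:
  'e' -> vowel phoneme (phonemes so far: 1)
  'ph' -> digraph (1 consonant phoneme) (phonemes so far: 2)
  'g' -> consonant phoneme (phonemes so far: 3)
  's' -> consonant phoneme (phonemes so far: 4)
  'k' -> consonant phoneme (phonemes so far: 5)
Total phonemes: 5

5


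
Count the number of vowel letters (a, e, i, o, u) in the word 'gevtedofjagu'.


Scanning each character of 'gevtedofjagu':
  Position 1: 'g' -> consonant (running count: 0)
  Position 2: 'e' -> vowel (running count: 1)
  Position 3: 'v' -> consonant (running count: 1)
  Position 4: 't' -> consonant (running count: 1)
  Position 5: 'e' -> vowel (running count: 2)
  Position 6: 'd' -> consonant (running count: 2)
  Position 7: 'o' -> vowel (running count: 3)
  Position 8: 'f' -> consonant (running count: 3)
  Position 9: 'j' -> consonant (running count: 3)
  Position 10: 'a' -> vowel (running count: 4)
  Position 11: 'g' -> consonant (running count: 4)
  Position 12: 'u' -> vowel (running count: 5)
Total vowels: 5

5


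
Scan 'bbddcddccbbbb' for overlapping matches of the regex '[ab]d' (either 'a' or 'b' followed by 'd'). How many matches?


Pattern: [ab]d means either 'a' or 'b' followed by 'd'.
Scanning 'bbddcddccbbbb' position-by-position:
  Pos 0: window 'bb' -> no
  Pos 1: window 'bd' -> MATCH
  Pos 2: window 'dd' -> no
  Pos 3: window 'dc' -> no
  Pos 4: window 'cd' -> no
  Pos 5: window 'dd' -> no
  Pos 6: window 'dc' -> no
  Pos 7: window 'cc' -> no
  Pos 8: window 'cb' -> no
  Pos 9: window 'bb' -> no
  Pos 10: window 'bb' -> no
  Pos 11: window 'bb' -> no
  Pos 12: window 'b' -> no
Total matches: 1

1


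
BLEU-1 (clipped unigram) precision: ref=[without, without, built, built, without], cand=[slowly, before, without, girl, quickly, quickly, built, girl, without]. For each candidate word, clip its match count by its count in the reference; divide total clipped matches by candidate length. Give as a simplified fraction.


Reference word counts: {'built': 2, 'without': 3}
Checking each candidate word (with clipping):
  'slowly' -> not in reference -> no match (matches: 0)
  'before' -> not in reference -> no match (matches: 0)
  'without' -> in reference (ref count 3, used 1/3) -> match (matches: 1)
  'girl' -> not in reference -> no match (matches: 1)
  'quickly' -> not in reference -> no match (matches: 1)
  'quickly' -> not in reference -> no match (matches: 1)
  'built' -> in reference (ref count 2, used 1/2) -> match (matches: 2)
  'girl' -> not in reference -> no match (matches: 2)
  'without' -> in reference (ref count 3, used 2/3) -> match (matches: 3)
Clipped matches: 3, Candidate length: 9
Precision = 3/9 = 1/3

1/3


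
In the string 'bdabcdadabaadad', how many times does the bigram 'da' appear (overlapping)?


Scanning 'bdabcdadabaadad' for bigram 'da':
  Position 0: 'bd' -> no
  Position 1: 'da' -> MATCH
  Position 2: 'ab' -> no
  Position 3: 'bc' -> no
  Position 4: 'cd' -> no
  Position 5: 'da' -> MATCH
  Position 6: 'ad' -> no
  Position 7: 'da' -> MATCH
  Position 8: 'ab' -> no
  Position 9: 'ba' -> no
  Position 10: 'aa' -> no
  Position 11: 'ad' -> no
  Position 12: 'da' -> MATCH
  Position 13: 'ad' -> no
Total matches: 4

4


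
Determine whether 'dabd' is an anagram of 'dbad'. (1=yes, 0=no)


Sort characters of 'dabd': 'abdd'
Sort characters of 'dbad': 'abdd'
Sorted forms match -> they ARE anagrams
Result: 1

1


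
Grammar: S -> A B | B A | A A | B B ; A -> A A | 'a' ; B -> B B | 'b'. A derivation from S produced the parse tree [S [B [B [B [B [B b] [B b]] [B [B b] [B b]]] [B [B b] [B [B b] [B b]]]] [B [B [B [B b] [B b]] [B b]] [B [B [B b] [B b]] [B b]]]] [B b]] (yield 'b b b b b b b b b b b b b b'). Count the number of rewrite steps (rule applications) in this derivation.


Every bracketed nonterminal node [X ...] in the tree is produced by exactly one rule application.
Reading the tree off as a leftmost derivation:
  Step 1: S  =>  B B   (applied S -> B B)
  Step 2: B B  =>  B B B   (applied B -> B B)
  Step 3: B B B  =>  B B B B   (applied B -> B B)
  Step 4: B B B B  =>  B B B B B   (applied B -> B B)
  Step 5: B B B B B  =>  B B B B B B   (applied B -> B B)
  Step 6: B B B B B B  =>  b B B B B B   (applied B -> b)
  Step 7: b B B B B B  =>  b b B B B B   (applied B -> b)
  Step 8: b b B B B B  =>  b b B B B B B   (applied B -> B B)
  Step 9: b b B B B B B  =>  b b b B B B B   (applied B -> b)
  Step 10: b b b B B B B  =>  b b b b B B B   (applied B -> b)
  Step 11: b b b b B B B  =>  b b b b B B B B   (applied B -> B B)
  Step 12: b b b b B B B B  =>  b b b b b B B B   (applied B -> b)
  Step 13: b b b b b B B B  =>  b b b b b B B B B   (applied B -> B B)
  Step 14: b b b b b B B B B  =>  b b b b b b B B B   (applied B -> b)
  Step 15: b b b b b b B B B  =>  b b b b b b b B B   (applied B -> b)
  Step 16: b b b b b b b B B  =>  b b b b b b b B B B   (applied B -> B B)
  Step 17: b b b b b b b B B B  =>  b b b b b b b B B B B   (applied B -> B B)
  Step 18: b b b b b b b B B B B  =>  b b b b b b b B B B B B   (applied B -> B B)
  Step 19: b b b b b b b B B B B B  =>  b b b b b b b b B B B B   (applied B -> b)
  Step 20: b b b b b b b b B B B B  =>  b b b b b b b b b B B B   (applied B -> b)
  Step 21: b b b b b b b b b B B B  =>  b b b b b b b b b b B B   (applied B -> b)
  Step 22: b b b b b b b b b b B B  =>  b b b b b b b b b b B B B   (applied B -> B B)
  Step 23: b b b b b b b b b b B B B  =>  b b b b b b b b b b B B B B   (applied B -> B B)
  Step 24: b b b b b b b b b b B B B B  =>  b b b b b b b b b b b B B B   (applied B -> b)
  Step 25: b b b b b b b b b b b B B B  =>  b b b b b b b b b b b b B B   (applied B -> b)
  Step 26: b b b b b b b b b b b b B B  =>  b b b b b b b b b b b b b B   (applied B -> b)
  Step 27: b b b b b b b b b b b b b B  =>  b b b b b b b b b b b b b b   (applied B -> b)
Final yield: b b b b b b b b b b b b b b
Total rewrite steps: 27

27


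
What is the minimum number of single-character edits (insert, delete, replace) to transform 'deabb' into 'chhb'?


Building DP table for s1='deabb' (len 5) and s2='chhb' (len 4):
       c  h  h  b
    0  1  2  3  4
  d 1  1  2  3  4
  e 2  2  2  3  4
  a 3  3  3  3  4
  b 4  4  4  4  3
  b 5  5  5  5  4
Edit distance = dp[5][4] = 4

4


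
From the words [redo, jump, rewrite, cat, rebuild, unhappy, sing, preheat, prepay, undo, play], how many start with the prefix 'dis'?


Checking each word for prefix 'dis':
  'redo' -> no (count: 0)
  'jump' -> no (count: 0)
  'rewrite' -> no (count: 0)
  'cat' -> no (count: 0)
  'rebuild' -> no (count: 0)
  'unhappy' -> no (count: 0)
  'sing' -> no (count: 0)
  'preheat' -> no (count: 0)
  'prepay' -> no (count: 0)
  'undo' -> no (count: 0)
  'play' -> no (count: 0)
Total with prefix 'dis': 0

0


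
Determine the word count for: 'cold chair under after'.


Counting words by splitting on spaces:
  Word 1: 'cold'
  Word 2: 'chair'
  Word 3: 'under'
  Word 4: 'after'
Total words: 4

4


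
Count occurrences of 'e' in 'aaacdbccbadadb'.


Scanning 'aaacdbccbadadb' for 'e':
  No matches found.
Total occurrences of 'e': 0

0


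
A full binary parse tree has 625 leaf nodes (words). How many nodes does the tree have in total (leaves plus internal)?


Leaf nodes (terminals): 625
Internal nodes = n - 1 = 625 - 1 = 624
Total = leaves + internal = 625 + 624 = 1249

1249


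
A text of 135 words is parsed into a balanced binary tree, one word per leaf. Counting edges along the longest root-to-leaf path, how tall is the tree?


In a balanced binary tree with n leaves the deepest leaf is ceil(log2(n)) edges below the root.
log2(135) = 7.0768
ceil(7.0768) = 8
height (edges) = 8

8


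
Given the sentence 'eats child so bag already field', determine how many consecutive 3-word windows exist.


Word trigrams from [6] words:
  Trigram 1: (eats child so)
  Trigram 2: (child so bag)
  Trigram 3: (so bag already)
  Trigram 4: (bag already field)
Total word trigrams: 6 - 2 = 4

4


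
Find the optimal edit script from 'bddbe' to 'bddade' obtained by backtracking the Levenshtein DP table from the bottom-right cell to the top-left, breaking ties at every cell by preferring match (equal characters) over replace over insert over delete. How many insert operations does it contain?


Edit distance = 2. Backtracking from cell (5, 6) with preference match > replace > insert > delete,
then listing the resulting alignment 'bddbe' -> 'bddade' left to right:
  Step 1: keep 'b'
  Step 2: keep 'd'
  Step 3: keep 'd'
  Step 4: insert 'a' [insertion #1]
  Step 5: replace b->d
  Step 6: keep 'e'
Total insertions: 1

1


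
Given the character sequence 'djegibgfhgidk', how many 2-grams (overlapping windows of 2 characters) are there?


String 'djegibgfhgidk' has length L = 13.
Number of overlapping n-grams = L - n + 1
Substituting: 13 - 2 + 1 = 12

12


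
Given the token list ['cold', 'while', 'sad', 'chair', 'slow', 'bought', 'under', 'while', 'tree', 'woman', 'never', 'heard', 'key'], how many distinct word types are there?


Listing all tokens and tracking unique types:
  Token 1: 'cold' -> NEW (unique so far: 1)
  Token 2: 'while' -> NEW (unique so far: 2)
  Token 3: 'sad' -> NEW (unique so far: 3)
  Token 4: 'chair' -> NEW (unique so far: 4)
  Token 5: 'slow' -> NEW (unique so far: 5)
  Token 6: 'bought' -> NEW (unique so far: 6)
  Token 7: 'under' -> NEW (unique so far: 7)
  Token 8: 'while' -> duplicate (unique so far: 7)
  Token 9: 'tree' -> NEW (unique so far: 8)
  Token 10: 'woman' -> NEW (unique so far: 9)
  Token 11: 'never' -> NEW (unique so far: 10)
  Token 12: 'heard' -> NEW (unique so far: 11)
  Token 13: 'key' -> NEW (unique so far: 12)
Unique types: ('bought', 'chair', 'cold', 'heard', 'key', 'never', 'sad', 'slow', 'tree', 'under', 'while', 'woman')
Vocabulary size: 12

12


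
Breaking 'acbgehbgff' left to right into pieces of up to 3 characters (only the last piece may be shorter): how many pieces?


'acbgehbgff' has 10 characters.
Chunking with max size 3:
  Chunk 1: 'acb' (positions 0-2)
  Chunk 2: 'geh' (positions 3-5)
  Chunk 3: 'bgf' (positions 6-8)
  Chunk 4: 'f' (positions 9-9)
Total chunks: ceil(10 / 3) = 4

4


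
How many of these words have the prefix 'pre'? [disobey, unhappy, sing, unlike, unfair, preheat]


Checking each word for prefix 'pre':
  'disobey' -> no (count: 0)
  'unhappy' -> no (count: 0)
  'sing' -> no (count: 0)
  'unlike' -> no (count: 0)
  'unfair' -> no (count: 0)
  'preheat' -> YES, starts with 'pre' (count: 1)
Total with prefix 'pre': 1

1


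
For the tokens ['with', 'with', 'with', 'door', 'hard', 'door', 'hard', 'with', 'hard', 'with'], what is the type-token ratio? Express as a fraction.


Tokens: 10
Unique types: ('door', 'hard', 'with') = 3
TTR = 3/10
Already in lowest terms.

3/10


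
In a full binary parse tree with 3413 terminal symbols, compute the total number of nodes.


Leaf nodes (terminals): 3413
Internal nodes = n - 1 = 3413 - 1 = 3412
Total = leaves + internal = 3413 + 3412 = 6825

6825


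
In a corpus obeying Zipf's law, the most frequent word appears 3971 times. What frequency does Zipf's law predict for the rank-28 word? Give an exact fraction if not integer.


Zipf's law: freq(rank) = f1 / rank
f1 = 3971, rank = 28
freq = 3971 / 28
GCD(3971, 28) = 1
Simplified: 3971/28

3971/28


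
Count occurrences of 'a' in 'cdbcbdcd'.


Scanning 'cdbcbdcd' for 'a':
  No matches found.
Total occurrences of 'a': 0

0


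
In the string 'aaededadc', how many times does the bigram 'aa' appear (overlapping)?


Scanning 'aaededadc' for bigram 'aa':
  Position 0: 'aa' -> MATCH
  Position 1: 'ae' -> no
  Position 2: 'ed' -> no
  Position 3: 'de' -> no
  Position 4: 'ed' -> no
  Position 5: 'da' -> no
  Position 6: 'ad' -> no
  Position 7: 'dc' -> no
Total matches: 1

1


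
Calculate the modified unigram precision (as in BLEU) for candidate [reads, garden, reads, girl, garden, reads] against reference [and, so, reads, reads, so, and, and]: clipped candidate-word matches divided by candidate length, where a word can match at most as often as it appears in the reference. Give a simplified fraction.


Reference word counts: {'and': 3, 'reads': 2, 'so': 2}
Checking each candidate word (with clipping):
  'reads' -> in reference (ref count 2, used 1/2) -> match (matches: 1)
  'garden' -> not in reference -> no match (matches: 1)
  'reads' -> in reference (ref count 2, used 2/2) -> match (matches: 2)
  'girl' -> not in reference -> no match (matches: 2)
  'garden' -> not in reference -> no match (matches: 2)
  'reads' -> ref count 2 already used up (2/2) -> clipped, no match (matches: 2)
Clipped matches: 2, Candidate length: 6
Precision = 2/6 = 1/3

1/3


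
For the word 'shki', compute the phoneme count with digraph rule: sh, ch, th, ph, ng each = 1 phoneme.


Parsing 'shki' greedily, digraphs first:
  'sh' -> digraph (1 consonant phoneme) (phonemes so far: 1)
  'k' -> consonant phoneme (phonemes so far: 2)
  'i' -> vowel phoneme (phonemes so far: 3)
Total phonemes: 3

3


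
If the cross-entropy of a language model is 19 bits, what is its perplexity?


Perplexity formula: PP = 2^H
H = 19
PP = 2^19
PP = 2^19 = 524288

524288


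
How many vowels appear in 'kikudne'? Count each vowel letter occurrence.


Scanning each character of 'kikudne':
  Position 1: 'k' -> consonant (running count: 0)
  Position 2: 'i' -> vowel (running count: 1)
  Position 3: 'k' -> consonant (running count: 1)
  Position 4: 'u' -> vowel (running count: 2)
  Position 5: 'd' -> consonant (running count: 2)
  Position 6: 'n' -> consonant (running count: 2)
  Position 7: 'e' -> vowel (running count: 3)
Total vowels: 3

3


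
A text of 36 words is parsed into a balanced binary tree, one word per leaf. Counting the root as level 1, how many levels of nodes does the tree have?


In a balanced binary tree with n leaves the deepest leaf is ceil(log2(n)) edges below the root,
so counting node levels inclusive of root and leaves gives ceil(log2(n)) + 1 levels.
log2(36) = 5.1699
ceil(5.1699) = 6
levels = 6 + 1 = 7

7


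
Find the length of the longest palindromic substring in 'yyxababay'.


Scanning 'yyxababay' for palindromic substrings.
Substring at positions 3-7: 'ababa'.
Check: reverse('ababa') = 'ababa' -> palindrome confirmed.
Neighbouring characters ('x' / 'y') break symmetry, so it cannot extend further.
No longer palindromic substring exists; longest length = 5

5


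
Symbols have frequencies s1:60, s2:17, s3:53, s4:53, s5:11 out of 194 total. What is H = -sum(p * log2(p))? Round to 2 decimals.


Computing entropy H = -sum(p_i * log2(p_i)):
  s1: p = 60/194 = 0.3093, -p*log2(p) = 0.5236
  s2: p = 17/194 = 0.0876, -p*log2(p) = 0.3078
  s3: p = 53/194 = 0.2732, -p*log2(p) = 0.5114
  s4: p = 53/194 = 0.2732, -p*log2(p) = 0.5114
  s5: p = 11/194 = 0.0567, -p*log2(p) = 0.2348
H = sum of terms = 2.0890
Rounded to 2 decimals: 2.09

2.09


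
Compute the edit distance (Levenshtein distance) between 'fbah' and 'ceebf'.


Building DP table for s1='fbah' (len 4) and s2='ceebf' (len 5):
       c  e  e  b  f
    0  1  2  3  4  5
  f 1  1  2  3  4  4
  b 2  2  2  3  3  4
  a 3  3  3  3  4  4
  h 4  4  4  4  4  5
Edit distance = dp[4][5] = 5

5


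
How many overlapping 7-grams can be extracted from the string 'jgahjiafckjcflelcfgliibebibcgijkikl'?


String 'jgahjiafckjcflelcfgliibebibcgijkikl' has length L = 35.
Number of overlapping n-grams = L - n + 1
Substituting: 35 - 7 + 1 = 29

29


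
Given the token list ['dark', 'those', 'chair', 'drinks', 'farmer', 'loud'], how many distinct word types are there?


Listing all tokens and tracking unique types:
  Token 1: 'dark' -> NEW (unique so far: 1)
  Token 2: 'those' -> NEW (unique so far: 2)
  Token 3: 'chair' -> NEW (unique so far: 3)
  Token 4: 'drinks' -> NEW (unique so far: 4)
  Token 5: 'farmer' -> NEW (unique so far: 5)
  Token 6: 'loud' -> NEW (unique so far: 6)
Unique types: ('chair', 'dark', 'drinks', 'farmer', 'loud', 'those')
Vocabulary size: 6

6


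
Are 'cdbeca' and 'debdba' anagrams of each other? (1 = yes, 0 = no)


Sort characters of 'cdbeca': 'abccde'
Sort characters of 'debdba': 'abbdde'
Sorted forms differ -> they are NOT anagrams
Result: 0

0


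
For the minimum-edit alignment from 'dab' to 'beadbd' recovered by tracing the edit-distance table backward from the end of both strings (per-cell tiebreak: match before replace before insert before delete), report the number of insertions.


Edit distance = 4. Backtracking from cell (3, 6) with preference match > replace > insert > delete,
then listing the resulting alignment 'dab' -> 'beadbd' left to right:
  Step 1: insert 'b' [insertion #1]
  Step 2: replace d->e
  Step 3: keep 'a'
  Step 4: insert 'd' [insertion #2]
  Step 5: keep 'b'
  Step 6: insert 'd' [insertion #3]
Total insertions: 3

3


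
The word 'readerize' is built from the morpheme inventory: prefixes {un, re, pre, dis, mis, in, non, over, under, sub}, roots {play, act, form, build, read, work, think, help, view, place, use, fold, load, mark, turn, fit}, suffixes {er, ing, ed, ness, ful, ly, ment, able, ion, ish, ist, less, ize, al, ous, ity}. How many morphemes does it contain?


Segmenting 'readerize' against the inventory:
  'read' -> root (morpheme 1)
  'er' -> suffix (morpheme 2)
  'ize' -> suffix (morpheme 3)
Total morphemes: 3

3


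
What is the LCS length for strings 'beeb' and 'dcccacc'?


DP table for LCS of 'beeb' and 'dcccacc':
       d  c  c  c  a  c  c
    0  0  0  0  0  0  0  0
  b 0  0  0  0  0  0  0  0
  e 0  0  0  0  0  0  0  0
  e 0  0  0  0  0  0  0  0
  b 0  0  0  0  0  0  0  0
LCS length = 0

0


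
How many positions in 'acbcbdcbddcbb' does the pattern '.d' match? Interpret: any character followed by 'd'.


Pattern: .d means any character followed by 'd'.
Scanning 'acbcbdcbddcbb' position-by-position:
  Pos 0: window 'ac' -> no
  Pos 1: window 'cb' -> no
  Pos 2: window 'bc' -> no
  Pos 3: window 'cb' -> no
  Pos 4: window 'bd' -> MATCH
  Pos 5: window 'dc' -> no
  Pos 6: window 'cb' -> no
  Pos 7: window 'bd' -> MATCH
  Pos 8: window 'dd' -> MATCH
  Pos 9: window 'dc' -> no
  Pos 10: window 'cb' -> no
  Pos 11: window 'bb' -> no
  Pos 12: window 'b' -> no
Total matches: 3

3


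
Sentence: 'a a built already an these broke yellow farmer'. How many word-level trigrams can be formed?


Word trigrams from [9] words:
  Trigram 1: (a a built)
  Trigram 2: (a built already)
  Trigram 3: (built already an)
  Trigram 4: (already an these)
  Trigram 5: (an these broke)
  Trigram 6: (these broke yellow)
  Trigram 7: (broke yellow farmer)
Total word trigrams: 9 - 2 = 7

7


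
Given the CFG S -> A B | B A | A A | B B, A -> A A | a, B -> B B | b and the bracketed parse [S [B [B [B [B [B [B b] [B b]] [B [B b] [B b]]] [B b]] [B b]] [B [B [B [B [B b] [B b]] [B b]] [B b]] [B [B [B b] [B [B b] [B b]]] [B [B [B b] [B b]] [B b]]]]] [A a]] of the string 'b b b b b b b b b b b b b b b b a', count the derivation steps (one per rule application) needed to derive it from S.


Every bracketed nonterminal node [X ...] in the tree is produced by exactly one rule application.
Reading the tree off as a leftmost derivation:
  Step 1: S  =>  B A   (applied S -> B A)
  Step 2: B A  =>  B B A   (applied B -> B B)
  Step 3: B B A  =>  B B B A   (applied B -> B B)
  Step 4: B B B A  =>  B B B B A   (applied B -> B B)
  Step 5: B B B B A  =>  B B B B B A   (applied B -> B B)
  Step 6: B B B B B A  =>  B B B B B B A   (applied B -> B B)
  Step 7: B B B B B B A  =>  b B B B B B A   (applied B -> b)
  Step 8: b B B B B B A  =>  b b B B B B A   (applied B -> b)
  Step 9: b b B B B B A  =>  b b B B B B B A   (applied B -> B B)
  Step 10: b b B B B B B A  =>  b b b B B B B A   (applied B -> b)
  Step 11: b b b B B B B A  =>  b b b b B B B A   (applied B -> b)
  Step 12: b b b b B B B A  =>  b b b b b B B A   (applied B -> b)
  Step 13: b b b b b B B A  =>  b b b b b b B A   (applied B -> b)
  Step 14: b b b b b b B A  =>  b b b b b b B B A   (applied B -> B B)
  Step 15: b b b b b b B B A  =>  b b b b b b B B B A   (applied B -> B B)
  Step 16: b b b b b b B B B A  =>  b b b b b b B B B B A   (applied B -> B B)
  Step 17: b b b b b b B B B B A  =>  b b b b b b B B B B B A   (applied B -> B B)
  Step 18: b b b b b b B B B B B A  =>  b b b b b b b B B B B A   (applied B -> b)
  Step 19: b b b b b b b B B B B A  =>  b b b b b b b b B B B A   (applied B -> b)
  Step 20: b b b b b b b b B B B A  =>  b b b b b b b b b B B A   (applied B -> b)
  Step 21: b b b b b b b b b B B A  =>  b b b b b b b b b b B A   (applied B -> b)
  Step 22: b b b b b b b b b b B A  =>  b b b b b b b b b b B B A   (applied B -> B B)
  Step 23: b b b b b b b b b b B B A  =>  b b b b b b b b b b B B B A   (applied B -> B B)
  Step 24: b b b b b b b b b b B B B A  =>  b b b b b b b b b b b B B A   (applied B -> b)
  Step 25: b b b b b b b b b b b B B A  =>  b b b b b b b b b b b B B B A   (applied B -> B B)
  Step 26: b b b b b b b b b b b B B B A  =>  b b b b b b b b b b b b B B A   (applied B -> b)
  Step 27: b b b b b b b b b b b b B B A  =>  b b b b b b b b b b b b b B A   (applied B -> b)
  Step 28: b b b b b b b b b b b b b B A  =>  b b b b b b b b b b b b b B B A   (applied B -> B B)
  Step 29: b b b b b b b b b b b b b B B A  =>  b b b b b b b b b b b b b B B B A   (applied B -> B B)
  Step 30: b b b b b b b b b b b b b B B B A  =>  b b b b b b b b b b b b b b B B A   (applied B -> b)
  Step 31: b b b b b b b b b b b b b b B B A  =>  b b b b b b b b b b b b b b b B A   (applied B -> b)
  Step 32: b b b b b b b b b b b b b b b B A  =>  b b b b b b b b b b b b b b b b A   (applied B -> b)
  Step 33: b b b b b b b b b b b b b b b b A  =>  b b b b b b b b b b b b b b b b a   (applied A -> a)
Final yield: b b b b b b b b b b b b b b b b a
Total rewrite steps: 33

33


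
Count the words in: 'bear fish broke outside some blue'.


Counting words by splitting on spaces:
  Word 1: 'bear'
  Word 2: 'fish'
  Word 3: 'broke'
  Word 4: 'outside'
  Word 5: 'some'
  Word 6: 'blue'
Total words: 6

6


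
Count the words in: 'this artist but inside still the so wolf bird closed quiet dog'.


Counting words by splitting on spaces:
  Word 1: 'this'
  Word 2: 'artist'
  Word 3: 'but'
  Word 4: 'inside'
  Word 5: 'still'
  Word 6: 'the'
  Word 7: 'so'
  Word 8: 'wolf'
  Word 9: 'bird'
  Word 10: 'closed'
  Word 11: 'quiet'
  Word 12: 'dog'
Total words: 12

12


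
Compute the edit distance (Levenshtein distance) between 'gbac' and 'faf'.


Building DP table for s1='gbac' (len 4) and s2='faf' (len 3):
       f  a  f
    0  1  2  3
  g 1  1  2  3
  b 2  2  2  3
  a 3  3  2  3
  c 4  4  3  3
Edit distance = dp[4][3] = 3

3


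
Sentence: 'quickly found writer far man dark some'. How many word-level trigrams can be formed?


Word trigrams from [7] words:
  Trigram 1: (quickly found writer)
  Trigram 2: (found writer far)
  Trigram 3: (writer far man)
  Trigram 4: (far man dark)
  Trigram 5: (man dark some)
Total word trigrams: 7 - 2 = 5

5


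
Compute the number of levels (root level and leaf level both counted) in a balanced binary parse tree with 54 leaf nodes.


In a balanced binary tree with n leaves the deepest leaf is ceil(log2(n)) edges below the root,
so counting node levels inclusive of root and leaves gives ceil(log2(n)) + 1 levels.
log2(54) = 5.7549
ceil(5.7549) = 6
levels = 6 + 1 = 7

7


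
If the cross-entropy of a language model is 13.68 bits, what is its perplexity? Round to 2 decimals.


Perplexity formula: PP = 2^H
H = 13.68
PP = 2^13.68
Decompose: 2^13.68 = 2^13 * 2^0.68
2^13 = 8192, 2^0.68 ~ 1.6021398
PP ~ 8192 * 1.6021398 = 13124.7292416
Rounded to 2 decimals: 13124.73

13124.73


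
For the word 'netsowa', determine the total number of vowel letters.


Scanning each character of 'netsowa':
  Position 1: 'n' -> consonant (running count: 0)
  Position 2: 'e' -> vowel (running count: 1)
  Position 3: 't' -> consonant (running count: 1)
  Position 4: 's' -> consonant (running count: 1)
  Position 5: 'o' -> vowel (running count: 2)
  Position 6: 'w' -> consonant (running count: 2)
  Position 7: 'a' -> vowel (running count: 3)
Total vowels: 3

3


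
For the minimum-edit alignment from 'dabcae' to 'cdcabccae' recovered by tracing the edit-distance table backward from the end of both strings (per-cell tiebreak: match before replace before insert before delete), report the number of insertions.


Edit distance = 3. Backtracking from cell (6, 9) with preference match > replace > insert > delete,
then listing the resulting alignment 'dabcae' -> 'cdcabccae' left to right:
  Step 1: insert 'c' [insertion #1]
  Step 2: keep 'd'
  Step 3: insert 'c' [insertion #2]
  Step 4: keep 'a'
  Step 5: keep 'b'
  Step 6: insert 'c' [insertion #3]
  Step 7: keep 'c'
  Step 8: keep 'a'
  Step 9: keep 'e'
Total insertions: 3

3


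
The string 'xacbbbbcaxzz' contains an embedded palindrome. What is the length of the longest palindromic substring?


Scanning 'xacbbbbcaxzz' for palindromic substrings.
Substring at positions 0-9: 'xacbbbbcax'.
Check: reverse('xacbbbbcax') = 'xacbbbbcax' -> palindrome confirmed.
Neighbouring characters ('-' / 'z') break symmetry, so it cannot extend further.
No longer palindromic substring exists; longest length = 10

10


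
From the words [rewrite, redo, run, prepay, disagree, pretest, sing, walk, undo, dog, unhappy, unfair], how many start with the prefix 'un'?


Checking each word for prefix 'un':
  'rewrite' -> no (count: 0)
  'redo' -> no (count: 0)
  'run' -> no (count: 0)
  'prepay' -> no (count: 0)
  'disagree' -> no (count: 0)
  'pretest' -> no (count: 0)
  'sing' -> no (count: 0)
  'walk' -> no (count: 0)
  'undo' -> YES, starts with 'un' (count: 1)
  'dog' -> no (count: 1)
  'unhappy' -> YES, starts with 'un' (count: 2)
  'unfair' -> YES, starts with 'un' (count: 3)
Total with prefix 'un': 3

3


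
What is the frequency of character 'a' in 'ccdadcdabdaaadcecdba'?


Scanning 'ccdadcdabdaaadcecdba' for 'a':
  Position 3: 'a' -> MATCH (count: 1)
  Position 7: 'a' -> MATCH (count: 2)
  Position 10: 'a' -> MATCH (count: 3)
  Position 11: 'a' -> MATCH (count: 4)
  Position 12: 'a' -> MATCH (count: 5)
  Position 19: 'a' -> MATCH (count: 6)
Total occurrences of 'a': 6

6
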